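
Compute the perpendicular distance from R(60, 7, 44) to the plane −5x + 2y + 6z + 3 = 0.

Normal vector n = (−5, 2, 6), and n·(60, 7, 44) − (−3) = −19.
|n| = √(25 + 4 + 36) = √65, so the distance is |-19|/√65 = 19/√65.

19√65/65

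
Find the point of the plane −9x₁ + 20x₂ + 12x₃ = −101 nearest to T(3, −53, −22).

(-15, -13, 2)

n = (−9, 20, 12), |n|² = 625, and n·T − (-101) = -1250.
t = -1250/625 = -2, so the foot is T − t·n = (3, −53, −22) − (-2)·(−9, 20, 12) = (−15, −13, 2).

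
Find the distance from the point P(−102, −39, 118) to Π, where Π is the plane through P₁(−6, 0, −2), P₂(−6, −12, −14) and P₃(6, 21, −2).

P₁P₂ = (0, −12, −12) and P₁P₃ = (12, 21, 0), so a normal is n = P₁P₂ × P₁P₃ = (252, −144, 144).
d = |252·(-102) + (-144)·(-39) + 144·118 − (-1800)| / √(63504 + 20736 + 20736) = |-1296| / 324 = 4.

4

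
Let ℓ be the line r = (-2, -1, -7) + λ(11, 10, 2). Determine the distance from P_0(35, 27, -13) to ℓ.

Direction vector d = (11, 10, 2).
AP = (37, 28, -6), and AP × d = (116, -140, 62).
|AP × d|² = 36900 and |d|² = 225, so the distance is √(36900/225) = √164 = 2√41.

2√41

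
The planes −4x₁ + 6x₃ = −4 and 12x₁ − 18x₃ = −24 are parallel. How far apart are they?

Divide the second equation by -3 to match normals: −4x₁ + 6x₃ = 8.
Both planes have normal n = (−4, 0, 6), |n| = 2√13. Any point on the first plane is at distance |8 − (-4)|/|n| = 12/(2√13) = 6√13/13 from the second.

6√13/13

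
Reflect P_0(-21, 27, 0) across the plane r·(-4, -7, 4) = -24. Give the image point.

(-29, 13, 8)

n = (-4, -7, 4), |n|² = 81, n·P_0 − (-24) = -81, so t = -81/81 = -1.
Foot F = P_0 − (-1)·n = (-25, 20, 4); the reflection is 2F − P_0 = (-29, 13, 8).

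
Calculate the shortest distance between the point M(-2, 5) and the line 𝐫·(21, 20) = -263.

321/29

d = |21·(-2) + 20·5 − (-263)| / √(441 + 400) = |321|/29 = 321/29.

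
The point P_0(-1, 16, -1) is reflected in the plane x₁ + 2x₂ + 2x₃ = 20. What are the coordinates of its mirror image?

(-3, 12, -5)

n = (1, 2, 2), |n|² = 9, n·P_0 − 20 = 9, so t = 9/9 = 1.
Foot F = P_0 − 1·n = (-2, 14, -3); the reflection is 2F − P_0 = (-3, 12, -5).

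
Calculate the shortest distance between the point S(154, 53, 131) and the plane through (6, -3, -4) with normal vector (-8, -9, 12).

The plane has equation n·(r − (6, -3, -4)) = 0, i.e. n·r = -69.
Then n·(154, 53, 131) - (-69) = -68.
|n| = √(64 + 81 + 144) = 17, so the distance is |-68|/17 = 4.

4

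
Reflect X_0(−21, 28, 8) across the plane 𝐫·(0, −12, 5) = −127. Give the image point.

With n = (0, −12, 5), the signed offset is (n·X_0 − (-127))/|n|² = -169/169 = -1.
X_0' = X_0 − 2t·n = (−21, 28, 8) − (-2)·(0, −12, 5) = (−21, 4, 18).

(-21, 4, 18)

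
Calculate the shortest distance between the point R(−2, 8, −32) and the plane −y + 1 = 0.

7

Normal vector n = (0, −1, 0), and n·(−2, 8, −32) − (−1) = −7.
|n| = √(0 + 1 + 0) = 1, so the distance is |-7|/1 = 7.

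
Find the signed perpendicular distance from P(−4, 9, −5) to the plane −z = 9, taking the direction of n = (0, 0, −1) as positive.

n·P − 9 = -4.
|n| = 1, so the signed distance is -4/1 = -4.

-4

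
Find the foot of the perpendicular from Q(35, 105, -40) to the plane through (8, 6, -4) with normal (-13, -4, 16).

(-4, 93, 8)

n = (-13, -4, 16), |n|² = 441, and n·Q − (-192) = -1323.
t = -1323/441 = -3, so the foot is Q − t·n = (35, 105, -40) − (-3)·(-13, -4, 16) = (-4, 93, 8).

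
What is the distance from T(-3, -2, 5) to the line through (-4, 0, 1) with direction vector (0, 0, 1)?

Direction vector d = (0, 0, 1).
AP = (1, -2, 4); AP·d = 4, |AP|² = 21, |d|² = 1.
distance² = |AP|² − (AP·d)²/|d|² = 21 − 16/1 = 5, so the distance is √5.

√5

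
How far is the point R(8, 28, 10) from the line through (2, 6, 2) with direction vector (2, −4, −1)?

Direction vector d = (2, −4, −1).
AP = (6, 22, 8); AP·d = -84, |AP|² = 584, |d|² = 21.
distance² = |AP|² − (AP·d)²/|d|² = 584 − 7056/21 = 248, so the distance is 2√62.

2√62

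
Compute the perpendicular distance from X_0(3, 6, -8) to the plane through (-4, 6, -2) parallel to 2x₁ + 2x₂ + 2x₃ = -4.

Parallel planes share the normal n = (2, 2, 2); since (-4, 6, -2) lies on the plane, its equation is 2x₁ + 2x₂ + 2x₃ = 0.
Then n·(3, 6, -8) - 0 = 2.
|n| = √(4 + 4 + 4) = 2√3, so the distance is |2|/(2√3) = √3/3.

√3/3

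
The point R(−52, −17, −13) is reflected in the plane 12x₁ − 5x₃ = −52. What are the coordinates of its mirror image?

(20, -17, -43)

n = (12, 0, −5), |n|² = 169, n·R − (-52) = -507, so t = -507/169 = -3.
Foot F = R − (-3)·n = (−16, −17, −28); the reflection is 2F − R = (20, −17, −43).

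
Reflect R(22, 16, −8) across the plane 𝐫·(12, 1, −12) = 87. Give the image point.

(-2, 14, 16)

n = (12, 1, −12), |n|² = 289, n·R − 87 = 289, so t = 289/289 = 1.
Foot F = R − 1·n = (10, 15, 4); the reflection is 2F − R = (−2, 14, 16).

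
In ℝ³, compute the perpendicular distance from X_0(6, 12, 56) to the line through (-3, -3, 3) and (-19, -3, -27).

A direction vector is d = (-16, 0, -30).
AP = (9, 15, 53); AP·d = -1734, |AP|² = 3115, |d|² = 1156.
distance² = |AP|² − (AP·d)²/|d|² = 3115 − 3006756/1156 = 514, so the distance is √514.

√514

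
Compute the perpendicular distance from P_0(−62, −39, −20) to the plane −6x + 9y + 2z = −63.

4

n = (−6, 9, 2); n·P − (-63) = 44; |n| = 11; distance = 44/11 = 4.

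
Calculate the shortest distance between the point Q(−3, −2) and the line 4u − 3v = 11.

d = |4·(-3) + (-3)·(-2) − 11| / √(16 + 9) = |-17|/5 = 17/5.

17/5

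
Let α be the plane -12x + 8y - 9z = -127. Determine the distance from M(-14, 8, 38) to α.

1

Normal vector n = (-12, 8, -9), and n·(-14, 8, 38) - (-127) = 17.
|n| = √(144 + 64 + 81) = 17, so the distance is |17|/17 = 1.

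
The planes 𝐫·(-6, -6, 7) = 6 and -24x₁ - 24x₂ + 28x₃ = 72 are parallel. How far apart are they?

Divide the second equation by 4 to match normals: -6x₁ - 6x₂ + 7x₃ = 18.
Both planes have normal n = (-6, -6, 7), |n| = 11. Any point on the first plane is at distance |18 − 6|/|n| = 12/11 from the second.

12/11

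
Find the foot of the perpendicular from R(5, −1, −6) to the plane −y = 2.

(5, -2, -6)

n = (0, −1, 0), |n|² = 1, and n·R − 2 = -1.
t = -1/1 = -1, so the foot is R − t·n = (5, −1, −6) − (-1)·(0, −1, 0) = (5, −2, −6).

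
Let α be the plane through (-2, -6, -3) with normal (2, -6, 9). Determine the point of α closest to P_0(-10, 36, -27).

The perpendicular from P_0 has direction n = (2, -6, 9): r = (-10, 36, -27) + μ(2, -6, 9).
Substitute into the plane: n·(P_0 + μn) = 5 gives -479 + 121μ = 5, so μ = 4.
Foot = (-10, 36, -27) + 4·(2, -6, 9) = (-2, 12, 9).

(-2, 12, 9)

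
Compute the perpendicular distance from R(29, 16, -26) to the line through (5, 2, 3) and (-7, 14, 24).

A direction vector is d = (-12, 12, 21).
AP = (24, 14, -29); AP·d = -729, |AP|² = 1613, |d|² = 729.
distance² = |AP|² − (AP·d)²/|d|² = 1613 − 531441/729 = 884, so the distance is 2√221.

2√221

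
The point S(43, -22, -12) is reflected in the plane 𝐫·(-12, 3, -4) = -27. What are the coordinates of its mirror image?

(-29, -4, -36)

With n = (-12, 3, -4), the signed offset is (n·S − (-27))/|n|² = -507/169 = -3.
S' = S − 2t·n = (43, -22, -12) − (-6)·(-12, 3, -4) = (-29, -4, -36).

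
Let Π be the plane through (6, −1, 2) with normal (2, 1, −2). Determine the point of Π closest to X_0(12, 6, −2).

(6, 3, 4)

The perpendicular from X_0 has direction n = (2, 1, −2): r = (12, 6, −2) + λ(2, 1, −2).
Substitute into the plane: n·(X_0 + λn) = 7 gives 34 + 9λ = 7, so λ = -3.
Foot = (12, 6, −2) + (-3)·(2, 1, −2) = (6, 3, 4).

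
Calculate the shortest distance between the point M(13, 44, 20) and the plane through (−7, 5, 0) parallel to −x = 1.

Parallel planes share the normal n = (−1, 0, 0); since (−7, 5, 0) lies on the plane, its equation is −x = 7.
Then n·(13, 44, 20) − 7 = −20.
|n| = √(1 + 0 + 0) = 1, so the distance is |-20|/1 = 20.

20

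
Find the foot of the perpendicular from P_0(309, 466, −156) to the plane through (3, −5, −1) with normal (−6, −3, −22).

n = (−6, −3, −22), |n|² = 529, and n·P_0 − 19 = 161.
t = 161/529 = 7/23, so the foot is P_0 − t·n = (309, 466, −156) − (7/23)·(−6, −3, −22) = (7149/23, 10739/23, −3434/23).

(7149/23, 10739/23, -3434/23)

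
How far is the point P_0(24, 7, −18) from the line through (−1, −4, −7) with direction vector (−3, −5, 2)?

Direction vector d = (−3, −5, 2).
AP = (25, 11, −11); AP·d = -152, |AP|² = 867, |d|² = 38.
distance² = |AP|² − (AP·d)²/|d|² = 867 − 23104/38 = 259, so the distance is √259.

√259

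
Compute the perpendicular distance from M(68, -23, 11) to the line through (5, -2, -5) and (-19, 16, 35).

A direction vector is d = (-24, 18, 40).
AP = (63, -21, 16); AP·d = -1250, |AP|² = 4666, |d|² = 2500.
distance² = |AP|² − (AP·d)²/|d|² = 4666 − 1562500/2500 = 4041, so the distance is 3√449.

3√449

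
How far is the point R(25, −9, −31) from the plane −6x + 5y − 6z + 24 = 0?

15/√97

Normal vector n = (−6, 5, −6), and n·(25, −9, −31) − (−24) = 15.
|n| = √(36 + 25 + 36) = √97, so the distance is |15|/√97 = 15/√97.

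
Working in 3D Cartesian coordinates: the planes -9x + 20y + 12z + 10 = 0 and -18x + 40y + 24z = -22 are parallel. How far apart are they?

Divide the second equation by 2 to match normals: -9x + 20y + 12z = -11.
With common normal n = (-9, 20, 12) (|n| = 25), the distance is |(-10) − (-11)|/|n| = 1/25.

1/25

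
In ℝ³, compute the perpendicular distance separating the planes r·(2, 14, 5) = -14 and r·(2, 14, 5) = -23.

Both planes have normal n = (2, 14, 5), |n| = 15. Any point on the first plane is at distance |(-23) − (-14)|/|n| = 9/15 = 3/5 from the second.

3/5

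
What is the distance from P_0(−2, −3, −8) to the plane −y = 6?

Normal vector n = (0, −1, 0), and n·(−2, −3, −8) − 6 = −3.
|n| = √(0 + 1 + 0) = 1, so the distance is |-3|/1 = 3.

3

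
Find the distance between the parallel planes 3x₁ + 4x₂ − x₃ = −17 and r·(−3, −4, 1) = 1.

Divide the second equation by -1 to match normals: 3x₁ + 4x₂ − x₃ = -1.
With common normal n = (3, 4, −1) (|n| = √26), the distance is |(-17) − (-1)|/|n| = 16/√26 = 8√26/13.

8√26/13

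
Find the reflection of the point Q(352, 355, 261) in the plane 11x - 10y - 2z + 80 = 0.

(5456/15, 1033/3, 3883/15)

With n = (11, -10, -2), the signed offset is (n·Q − (-80))/|n|² = -120/225 = -8/15.
Q' = Q − 2t·n = (352, 355, 261) − (-16/15)·(11, -10, -2) = (5456/15, 1033/3, 3883/15).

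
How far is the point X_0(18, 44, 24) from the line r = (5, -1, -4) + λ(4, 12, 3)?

√274

Direction vector d = (4, 12, 3).
AP = (13, 45, 28); AP·d = 676, |AP|² = 2978, |d|² = 169.
distance² = |AP|² − (AP·d)²/|d|² = 2978 − 456976/169 = 274, so the distance is √274.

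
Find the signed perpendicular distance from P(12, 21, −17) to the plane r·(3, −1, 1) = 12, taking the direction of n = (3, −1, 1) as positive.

-14√11/11

n·P − 12 = -14.
|n| = √11, so the signed distance is -14√11/11.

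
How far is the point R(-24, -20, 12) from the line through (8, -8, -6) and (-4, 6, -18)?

A direction vector is d = (-12, 14, -12).
AP = (-32, -12, 18), and AP × d = (-108, -600, -592).
|AP × d|² = 722128 and |d|² = 484, so the distance is √(722128/484) = √1492 = 2√373.

2√373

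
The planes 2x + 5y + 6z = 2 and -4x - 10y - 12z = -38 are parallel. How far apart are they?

17/√65

Divide the second equation by -2 to match normals: 2x + 5y + 6z = 19.
Both planes have normal n = (2, 5, 6), |n| = √65. Any point on the first plane is at distance |19 − 2|/|n| = 17/√65 = 17√65/65 from the second.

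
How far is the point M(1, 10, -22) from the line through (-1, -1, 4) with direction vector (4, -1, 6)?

Direction vector d = (4, -1, 6).
AP = (2, 11, -26), and AP × d = (40, -116, -46).
|AP × d|² = 17172 and |d|² = 53, so the distance is √(17172/53) = √324 = 18.

18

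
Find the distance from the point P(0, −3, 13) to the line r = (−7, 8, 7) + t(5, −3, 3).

Direction vector d = (5, −3, 3).
AP = (7, −11, 6); AP·d = 86, |AP|² = 206, |d|² = 43.
distance² = |AP|² − (AP·d)²/|d|² = 206 − 7396/43 = 34, so the distance is √34.

√34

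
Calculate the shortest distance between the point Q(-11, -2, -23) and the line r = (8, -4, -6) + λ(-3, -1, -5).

√94

Direction vector d = (-3, -1, -5).
AP = (-19, 2, -17); AP·d = 140, |AP|² = 654, |d|² = 35.
distance² = |AP|² − (AP·d)²/|d|² = 654 − 19600/35 = 94, so the distance is √94.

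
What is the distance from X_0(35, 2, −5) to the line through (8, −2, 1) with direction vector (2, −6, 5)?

√781

Direction vector d = (2, −6, 5).
AP = (27, 4, −6), and AP × d = (−16, −147, −170).
|AP × d|² = 50765 and |d|² = 65, so the distance is √(50765/65) = √781.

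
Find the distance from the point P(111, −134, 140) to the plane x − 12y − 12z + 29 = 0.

Normal vector n = (1, −12, −12), and n·(111, −134, 140) − (−29) = 68.
|n| = √(1 + 144 + 144) = 17, so the distance is |68|/17 = 4.

4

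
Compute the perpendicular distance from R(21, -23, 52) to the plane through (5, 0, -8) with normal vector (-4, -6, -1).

14√53/53

The plane has equation n·(r − (5, 0, -8)) = 0, i.e. n·r = -12.
n = (-4, -6, -1); n·P − (-12) = 14; |n| = √53; distance = 14/√53.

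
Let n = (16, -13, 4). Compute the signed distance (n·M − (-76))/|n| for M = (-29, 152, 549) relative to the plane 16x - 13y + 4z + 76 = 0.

n·M − (-76) = -168.
|n| = 21, so the signed distance is -168/21 = -8.

-8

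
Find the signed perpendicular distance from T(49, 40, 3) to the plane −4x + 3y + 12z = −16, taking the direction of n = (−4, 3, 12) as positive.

n·T − (-16) = -24.
|n| = 13, so the signed distance is -24/13.

-24/13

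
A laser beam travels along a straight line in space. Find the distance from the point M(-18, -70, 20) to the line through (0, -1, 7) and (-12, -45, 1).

A direction vector is d = (-12, -44, -6).
AP = (-18, -69, 13), and AP × d = (986, -264, -36).
|AP × d|² = 1043188 and |d|² = 2116, so the distance is √(1043188/2116) = √493.

√493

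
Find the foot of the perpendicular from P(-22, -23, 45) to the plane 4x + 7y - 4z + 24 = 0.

The perpendicular from P has direction n = (4, 7, -4): r = (-22, -23, 45) + μ(4, 7, -4).
Substitute into the plane: n·(P + μn) = -24 gives -429 + 81μ = -24, so μ = 5.
Foot = (-22, -23, 45) + 5·(4, 7, -4) = (-2, 12, 25).

(-2, 12, 25)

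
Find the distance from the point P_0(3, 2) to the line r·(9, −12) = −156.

The normal to the line is n = (9, −12) with |n| = 15.
|n·P_0 − (-156)| = |3 − (-156)| = 159, so the distance is 159/15 = 53/5.

53/5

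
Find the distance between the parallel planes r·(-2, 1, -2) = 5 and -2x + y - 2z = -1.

Both planes have normal n = (-2, 1, -2), |n| = 3. Any point on the first plane is at distance |(-1) − 5|/|n| = 6/3 = 2 from the second.

2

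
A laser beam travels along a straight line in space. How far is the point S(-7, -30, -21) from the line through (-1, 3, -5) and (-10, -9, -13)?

A direction vector is d = (-9, -12, -8).
AP = (-6, -33, -16), and AP × d = (72, 96, -225).
|AP × d|² = 65025 and |d|² = 289, so the distance is √(65025/289) = √225 = 15.

15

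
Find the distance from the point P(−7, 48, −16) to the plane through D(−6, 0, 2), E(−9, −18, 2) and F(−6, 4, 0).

DE = (−3, −18, 0) and DF = (0, 4, −2), so a normal is n = DE × DF = (36, −6, −12).
d = |36·(-7) + (-6)·48 + (-12)·(-16) − (-240)| / √(1296 + 36 + 144) = |-108| / (6√41) = 18√41/41.

18√41/41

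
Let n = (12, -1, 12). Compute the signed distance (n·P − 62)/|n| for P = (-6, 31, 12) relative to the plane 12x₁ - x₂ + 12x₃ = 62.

n·P − 62 = -21.
|n| = 17, so the signed distance is -21/17.

-21/17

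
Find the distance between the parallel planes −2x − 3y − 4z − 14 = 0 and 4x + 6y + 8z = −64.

18/√29

Divide the second equation by -2 to match normals: −2x − 3y − 4z = 32.
With common normal n = (−2, −3, −4) (|n| = √29), the distance is |14 − 32|/|n| = 18/√29 = 18√29/29.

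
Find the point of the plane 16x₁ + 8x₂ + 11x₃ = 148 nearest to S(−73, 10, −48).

(-9, 42, -4)

n = (16, 8, 11), |n|² = 441, and n·S − 148 = -1764.
t = -1764/441 = -4, so the foot is S − t·n = (−73, 10, −48) − (-4)·(16, 8, 11) = (−9, 42, −4).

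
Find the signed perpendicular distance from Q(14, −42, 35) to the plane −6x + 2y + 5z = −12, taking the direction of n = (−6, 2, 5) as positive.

n·Q − (-12) = 19.
|n| = √65, so the signed distance is 19/√65.

19/√65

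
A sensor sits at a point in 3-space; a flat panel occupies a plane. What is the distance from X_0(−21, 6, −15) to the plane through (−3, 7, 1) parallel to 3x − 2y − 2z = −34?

Parallel planes share the normal n = (3, −2, −2); since (−3, 7, 1) lies on the plane, its equation is 3x − 2y − 2z = -25.
n = (3, −2, −2); n·P − (-25) = -20; |n| = √17; distance = 20/√17 = 20√17/17.

20√17/17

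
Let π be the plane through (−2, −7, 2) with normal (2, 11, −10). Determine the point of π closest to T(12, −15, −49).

The perpendicular from T has direction n = (2, 11, −10): r = (12, −15, −49) + λ(2, 11, −10).
Substitute into the plane: n·(T + λn) = -101 gives 349 + 225λ = -101, so λ = -2.
Foot = (12, −15, −49) + (-2)·(2, 11, −10) = (8, −37, −29).

(8, -37, -29)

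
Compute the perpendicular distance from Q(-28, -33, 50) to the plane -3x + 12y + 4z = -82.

Normal vector n = (-3, 12, 4), and n·(-28, -33, 50) - (-82) = -30.
|n| = √(9 + 144 + 16) = 13, so the distance is |-30|/13 = 30/13.

30/13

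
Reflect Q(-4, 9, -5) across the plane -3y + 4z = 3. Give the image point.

With n = (0, -3, 4), the signed offset is (n·Q − 3)/|n|² = -50/25 = -2.
Q' = Q − 2t·n = (-4, 9, -5) − (-4)·(0, -3, 4) = (-4, -3, 11).

(-4, -3, 11)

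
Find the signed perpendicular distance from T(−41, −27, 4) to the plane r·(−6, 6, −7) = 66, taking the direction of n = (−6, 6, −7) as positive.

n·T − 66 = -10.
|n| = 11, so the signed distance is -10/11.

-10/11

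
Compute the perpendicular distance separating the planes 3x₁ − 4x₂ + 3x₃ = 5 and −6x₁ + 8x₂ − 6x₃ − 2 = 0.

Divide the second equation by -2 to match normals: 3x₁ − 4x₂ + 3x₃ = -1.
Both planes have normal n = (3, −4, 3), |n| = √34. Any point on the first plane is at distance |(-1) − 5|/|n| = 6/√34 from the second.

6/√34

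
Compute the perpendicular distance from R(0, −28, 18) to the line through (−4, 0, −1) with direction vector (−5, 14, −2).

Direction vector d = (−5, 14, −2).
AP = (4, −28, 19), and AP × d = (−210, −87, −84).
|AP × d|² = 58725 and |d|² = 225, so the distance is √(58725/225) = √261 = 3√29.

3√29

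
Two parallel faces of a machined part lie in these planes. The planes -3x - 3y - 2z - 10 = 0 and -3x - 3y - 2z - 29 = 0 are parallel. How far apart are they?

Both planes have normal n = (-3, -3, -2), |n| = √22. Any point on the first plane is at distance |29 − 10|/|n| = 19/√22 from the second.

19√22/22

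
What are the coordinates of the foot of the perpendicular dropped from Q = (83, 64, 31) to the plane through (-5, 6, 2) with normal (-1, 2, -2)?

The perpendicular from Q has direction n = (-1, 2, -2): r = (83, 64, 31) + λ(-1, 2, -2).
Substitute into the plane: n·(Q + λn) = 13 gives -17 + 9λ = 13, so λ = 10/3.
Foot = (83, 64, 31) + (10/3)·(-1, 2, -2) = (239/3, 212/3, 73/3).

(239/3, 212/3, 73/3)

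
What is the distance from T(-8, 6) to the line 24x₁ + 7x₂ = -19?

The normal to the line is n = (24, 7) with |n| = 25.
|n·T − (-19)| = |-150 − (-19)| = 131, so the distance is 131/25.

131/25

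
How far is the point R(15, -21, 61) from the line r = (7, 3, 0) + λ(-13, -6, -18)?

Direction vector d = (-13, -6, -18).
AP = (8, -24, 61), and AP × d = (798, -649, -360).
|AP × d|² = 1187605 and |d|² = 529, so the distance is √(1187605/529) = √2245.

√2245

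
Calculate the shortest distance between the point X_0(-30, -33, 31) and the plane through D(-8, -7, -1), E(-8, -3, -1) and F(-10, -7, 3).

12√5/5

DE = (0, 4, 0) and DF = (-2, 0, 4), so a normal is n = DE × DF = (16, 0, 8).
d = |16·(-30) + 8·31 − (-136)| / √(256 + 0 + 64) = |-96| / (8√5) = 12/√5.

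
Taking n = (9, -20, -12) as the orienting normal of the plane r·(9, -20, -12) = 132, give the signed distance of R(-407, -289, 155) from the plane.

5

n·R − 132 = 125.
|n| = 25, so the signed distance is 125/25 = 5.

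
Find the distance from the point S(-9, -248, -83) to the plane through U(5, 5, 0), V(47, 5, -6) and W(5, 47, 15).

UV = (42, 0, -6) and UW = (0, 42, 15), so a normal is n = UV × UW = (252, -630, 1764).
Then n·(-9, -248, -83) - (-1890) = 9450.
|n| = √(63504 + 396900 + 3111696) = 1890, so the distance is |9450|/1890 = 5.

5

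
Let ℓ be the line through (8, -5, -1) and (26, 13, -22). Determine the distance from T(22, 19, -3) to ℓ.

2√73

A direction vector is d = (18, 18, -21).
AP = (14, 24, -2), and AP × d = (-468, 258, -180).
|AP × d|² = 317988 and |d|² = 1089, so the distance is √(317988/1089) = √292 = 2√73.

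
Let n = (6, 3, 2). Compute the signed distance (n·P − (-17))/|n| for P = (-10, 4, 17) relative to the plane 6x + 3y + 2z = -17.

n·P − (-17) = 3.
|n| = 7, so the signed distance is 3/7.

3/7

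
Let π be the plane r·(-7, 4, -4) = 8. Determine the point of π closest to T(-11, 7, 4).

(-4, 3, 8)

The perpendicular from T has direction n = (-7, 4, -4): r = (-11, 7, 4) + μ(-7, 4, -4).
Substitute into the plane: n·(T + μn) = 8 gives 89 + 81μ = 8, so μ = -1.
Foot = (-11, 7, 4) + (-1)·(-7, 4, -4) = (-4, 3, 8).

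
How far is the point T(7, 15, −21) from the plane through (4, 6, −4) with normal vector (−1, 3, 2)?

10/√14

The plane has equation n·(r − (4, 6, −4)) = 0, i.e. n·r = 6.
d = |(-1)·7 + 3·15 + 2·(-21) − 6| / √(1 + 9 + 4) = |-10| / √14 = 5√14/7.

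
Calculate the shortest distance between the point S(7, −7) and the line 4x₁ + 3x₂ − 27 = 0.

The normal to the line is n = (4, 3) with |n| = 5.
|n·S − 27| = |7 − 27| = 20, so the distance is 20/5 = 4.

4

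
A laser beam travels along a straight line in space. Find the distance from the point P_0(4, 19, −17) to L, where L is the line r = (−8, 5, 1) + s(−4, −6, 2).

4√10

Direction vector d = (−4, −6, 2).
AP = (12, 14, −18); AP·d = -168, |AP|² = 664, |d|² = 56.
distance² = |AP|² − (AP·d)²/|d|² = 664 − 28224/56 = 160, so the distance is 4√10.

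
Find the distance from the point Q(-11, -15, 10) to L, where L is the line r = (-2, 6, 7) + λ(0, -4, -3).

3√34

Direction vector d = (0, -4, -3).
AP = (-9, -21, 3), and AP × d = (75, -27, 36).
|AP × d|² = 7650 and |d|² = 25, so the distance is √(7650/25) = √306 = 3√34.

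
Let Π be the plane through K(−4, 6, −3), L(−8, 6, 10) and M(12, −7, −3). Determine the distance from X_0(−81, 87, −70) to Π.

9/7

KL = (−4, 0, 13) and KM = (16, −13, 0), so a normal is n = KL × KM = (169, 208, 52).
Then n·(−81, 87, −70) − 416 = 351.
|n| = √(28561 + 43264 + 2704) = 273, so the distance is |351|/273 = 9/7.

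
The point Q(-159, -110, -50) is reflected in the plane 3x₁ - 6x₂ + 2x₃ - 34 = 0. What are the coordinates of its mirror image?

(-165, -98, -54)

n = (3, -6, 2), |n|² = 49, n·Q − 34 = 49, so t = 49/49 = 1.
Foot F = Q − 1·n = (-162, -104, -52); the reflection is 2F − Q = (-165, -98, -54).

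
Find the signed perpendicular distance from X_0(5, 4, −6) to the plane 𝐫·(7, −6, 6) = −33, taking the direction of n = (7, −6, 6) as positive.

8/11

n·X_0 − (-33) = 8.
|n| = 11, so the signed distance is 8/11.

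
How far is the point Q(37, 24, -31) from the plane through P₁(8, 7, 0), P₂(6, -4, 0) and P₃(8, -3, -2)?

5/3

P₁P₂ = (-2, -11, 0) and P₁P₃ = (0, -10, -2), so a normal is n = P₁P₂ × P₁P₃ = (22, -4, 20).
n = (22, -4, 20); n·P − 148 = -50; |n| = 30; distance = 50/30 = 5/3.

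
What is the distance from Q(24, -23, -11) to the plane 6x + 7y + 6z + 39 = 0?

4

d = |6·24 + 7·(-23) + 6·(-11) − (-39)| / √(36 + 49 + 36) = |-44| / 11 = 4.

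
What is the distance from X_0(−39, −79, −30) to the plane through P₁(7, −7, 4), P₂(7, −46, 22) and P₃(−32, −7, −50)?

2

P₁P₂ = (0, −39, 18) and P₁P₃ = (−39, 0, −54), so a normal is n = P₁P₂ × P₁P₃ = (2106, −702, −1521).
d = |2106·(-39) + (-702)·(-79) + (-1521)·(-30) − 13572| / √(4435236 + 492804 + 2313441) = |5382| / 2691 = 2.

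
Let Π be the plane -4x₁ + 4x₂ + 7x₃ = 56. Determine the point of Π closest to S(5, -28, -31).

The perpendicular from S has direction n = (-4, 4, 7): r = (5, -28, -31) + λ(-4, 4, 7).
Substitute into the plane: n·(S + λn) = 56 gives -349 + 81λ = 56, so λ = 5.
Foot = (5, -28, -31) + 5·(-4, 4, 7) = (-15, -8, 4).

(-15, -8, 4)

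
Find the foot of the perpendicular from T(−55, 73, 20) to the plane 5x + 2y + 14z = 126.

(-500/9, 655/9, 166/9)

n = (5, 2, 14), |n|² = 225, and n·T − 126 = 25.
t = 25/225 = 1/9, so the foot is T − t·n = (−55, 73, 20) − (1/9)·(5, 2, 14) = (−500/9, 655/9, 166/9).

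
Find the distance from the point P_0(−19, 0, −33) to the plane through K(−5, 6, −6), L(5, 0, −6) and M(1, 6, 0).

9√43/43

KL = (10, −6, 0) and KM = (6, 0, 6), so a normal is n = KL × KM = (−36, −60, 36).
n = (−36, −60, 36); n·P − (-396) = -108; |n| = 12√43; distance = 108/(12√43) = 9/√43.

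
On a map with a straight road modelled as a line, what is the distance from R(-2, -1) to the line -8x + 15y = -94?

95/17

The normal to the line is n = (-8, 15) with |n| = 17.
|n·R − (-94)| = |1 − (-94)| = 95, so the distance is 95/17.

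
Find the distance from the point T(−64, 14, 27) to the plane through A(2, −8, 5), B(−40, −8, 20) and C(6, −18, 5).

22/15

AB = (−42, 0, 15) and AC = (4, −10, 0), so a normal is n = AB × AC = (150, 60, 420).
Then n·(−64, 14, 27) − 1920 = 660.
|n| = √(22500 + 3600 + 176400) = 450, so the distance is |660|/450 = 22/15.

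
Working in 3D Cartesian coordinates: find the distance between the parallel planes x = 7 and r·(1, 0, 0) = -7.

14

With common normal n = (1, 0, 0) (|n| = 1), the distance is |7 − (-7)|/|n| = 14/1 = 14.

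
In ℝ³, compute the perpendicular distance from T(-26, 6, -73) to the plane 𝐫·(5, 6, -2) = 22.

30/√65

Normal vector n = (5, 6, -2), and n·(-26, 6, -73) - 22 = 30.
|n| = √(25 + 36 + 4) = √65, so the distance is |30|/√65 = 6√65/13.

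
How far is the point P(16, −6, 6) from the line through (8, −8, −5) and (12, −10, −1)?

3√5

A direction vector is d = (4, −2, 4).
AP = (8, 2, 11); AP·d = 72, |AP|² = 189, |d|² = 36.
distance² = |AP|² − (AP·d)²/|d|² = 189 − 5184/36 = 45, so the distance is 3√5.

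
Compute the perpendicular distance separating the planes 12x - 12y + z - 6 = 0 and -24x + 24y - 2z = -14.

1/17

Divide the second equation by -2 to match normals: 12x - 12y + z = 7.
Both planes have normal n = (12, -12, 1), |n| = 17. Any point on the first plane is at distance |7 − 6|/|n| = 1/17 from the second.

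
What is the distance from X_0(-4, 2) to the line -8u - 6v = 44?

d = |(-8)·(-4) + (-6)·2 − 44| / √(64 + 36) = |-24|/10 = 12/5.

12/5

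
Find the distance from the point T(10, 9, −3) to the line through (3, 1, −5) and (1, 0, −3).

A direction vector is d = (−2, −1, 2).
AP = (7, 8, 2), and AP × d = (18, −18, 9).
|AP × d|² = 729 and |d|² = 9, so the distance is √(729/9) = √81 = 9.

9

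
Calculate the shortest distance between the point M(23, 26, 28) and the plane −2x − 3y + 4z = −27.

15√29/29

d = |(-2)·23 + (-3)·26 + 4·28 − (-27)| / √(4 + 9 + 16) = |15| / √29 = 15/√29.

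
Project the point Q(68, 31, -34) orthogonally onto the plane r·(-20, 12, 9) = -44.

(28, 55, -16)

n = (-20, 12, 9), |n|² = 625, and n·Q − (-44) = -1250.
t = -1250/625 = -2, so the foot is Q − t·n = (68, 31, -34) − (-2)·(-20, 12, 9) = (28, 55, -16).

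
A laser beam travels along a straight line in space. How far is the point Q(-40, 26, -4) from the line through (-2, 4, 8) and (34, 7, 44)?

2√229

A direction vector is d = (36, 3, 36).
AP = (-38, 22, -12); AP·d = -1734, |AP|² = 2072, |d|² = 2601.
distance² = |AP|² − (AP·d)²/|d|² = 2072 − 3006756/2601 = 916, so the distance is 2√229.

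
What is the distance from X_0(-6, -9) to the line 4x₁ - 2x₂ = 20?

13/√5

The normal to the line is n = (4, -2) with |n| = 2√5.
|n·X_0 − 20| = |-6 − 20| = 26, so the distance is 26/(2√5) = 13/√5.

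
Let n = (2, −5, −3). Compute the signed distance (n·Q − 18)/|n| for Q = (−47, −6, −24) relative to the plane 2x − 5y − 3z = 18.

-5√38/19

n·Q − 18 = -10.
|n| = √38, so the signed distance is -5√38/19.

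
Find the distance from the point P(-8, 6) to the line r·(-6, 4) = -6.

3√13

The normal to the line is n = (-6, 4) with |n| = 2√13.
|n·P − (-6)| = |72 − (-6)| = 78, so the distance is 78/(2√13) = 3√13.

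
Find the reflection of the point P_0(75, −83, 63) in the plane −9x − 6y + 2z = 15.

With n = (−9, −6, 2), the signed offset is (n·P_0 − 15)/|n|² = -66/121 = -6/11.
P_0' = P_0 − 2t·n = (75, −83, 63) − (-12/11)·(−9, −6, 2) = (717/11, −985/11, 717/11).

(717/11, -985/11, 717/11)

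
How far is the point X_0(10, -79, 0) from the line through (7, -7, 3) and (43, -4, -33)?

51√2

A direction vector is d = (36, 3, -36).
AP = (3, -72, -3), and AP × d = (2601, 0, 2601).
|AP × d|² = 13530402 and |d|² = 2601, so the distance is √(13530402/2601) = √5202 = 51√2.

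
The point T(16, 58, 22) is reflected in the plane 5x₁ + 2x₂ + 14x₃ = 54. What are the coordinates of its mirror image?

(-4, 50, -34)

n = (5, 2, 14), |n|² = 225, n·T − 54 = 450, so t = 450/225 = 2.
Foot F = T − 2·n = (6, 54, −6); the reflection is 2F − T = (−4, 50, −34).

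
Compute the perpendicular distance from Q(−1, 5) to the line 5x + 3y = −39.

49/√34

The normal to the line is n = (5, 3) with |n| = √34.
|n·Q − (-39)| = |10 − (-39)| = 49, so the distance is 49/√34.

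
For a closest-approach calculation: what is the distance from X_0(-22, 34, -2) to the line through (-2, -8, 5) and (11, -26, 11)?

√97

A direction vector is d = (13, -18, 6).
AP = (-20, 42, -7); AP·d = -1058, |AP|² = 2213, |d|² = 529.
distance² = |AP|² − (AP·d)²/|d|² = 2213 − 1119364/529 = 97, so the distance is √97.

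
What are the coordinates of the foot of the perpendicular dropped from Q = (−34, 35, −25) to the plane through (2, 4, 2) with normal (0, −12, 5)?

(-34, -1, -10)

The perpendicular from Q has direction n = (0, −12, 5): r = (−34, 35, −25) + t(0, −12, 5).
Substitute into the plane: n·(Q + tn) = -38 gives -545 + 169t = -38, so t = 3.
Foot = (−34, 35, −25) + 3·(0, −12, 5) = (−34, −1, −10).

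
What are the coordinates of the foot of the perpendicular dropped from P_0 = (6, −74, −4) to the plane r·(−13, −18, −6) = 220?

n = (−13, −18, −6), |n|² = 529, and n·P_0 − 220 = 1058.
t = 1058/529 = 2, so the foot is P_0 − t·n = (6, −74, −4) − 2·(−13, −18, −6) = (32, −38, 8).

(32, -38, 8)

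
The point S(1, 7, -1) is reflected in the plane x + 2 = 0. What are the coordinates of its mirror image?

With n = (1, 0, 0), the signed offset is (n·S − (-2))/|n|² = 3/1 = 3.
S' = S − 2t·n = (1, 7, -1) − 6·(1, 0, 0) = (-5, 7, -1).

(-5, 7, -1)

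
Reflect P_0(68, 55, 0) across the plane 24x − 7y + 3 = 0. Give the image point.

(-28, 83, 0)

With n = (24, −7, 0), the signed offset is (n·P_0 − (-3))/|n|² = 1250/625 = 2.
P_0' = P_0 − 2t·n = (68, 55, 0) − 4·(24, −7, 0) = (−28, 83, 0).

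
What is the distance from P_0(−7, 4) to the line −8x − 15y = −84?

80/17

The normal to the line is n = (−8, −15) with |n| = 17.
|n·P_0 − (-84)| = |-4 − (-84)| = 80, so the distance is 80/17.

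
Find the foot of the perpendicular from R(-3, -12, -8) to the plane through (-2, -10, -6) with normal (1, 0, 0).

(-2, -12, -8)

n = (1, 0, 0), |n|² = 1, and n·R − (-2) = -1.
t = -1/1 = -1, so the foot is R − t·n = (-3, -12, -8) − (-1)·(1, 0, 0) = (-2, -12, -8).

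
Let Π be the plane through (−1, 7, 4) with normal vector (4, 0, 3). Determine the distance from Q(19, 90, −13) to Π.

29/5

The plane has equation n·(r − (−1, 7, 4)) = 0, i.e. n·r = 8.
n = (4, 0, 3); n·P − 8 = 29; |n| = 5; distance = 29/5.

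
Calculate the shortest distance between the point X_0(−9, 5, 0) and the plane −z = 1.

d = |(-1)·0 − 1| / √(0 + 0 + 1) = |-1| / 1 = 1.

1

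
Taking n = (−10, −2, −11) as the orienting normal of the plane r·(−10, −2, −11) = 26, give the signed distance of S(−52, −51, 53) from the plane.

n·S − 26 = 13.
|n| = 15, so the signed distance is 13/15.

13/15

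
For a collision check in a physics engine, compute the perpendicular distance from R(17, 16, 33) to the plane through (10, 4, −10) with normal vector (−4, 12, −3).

The plane has equation n·(r − (10, 4, −10)) = 0, i.e. n·r = 38.
Then n·(17, 16, 33) − 38 = −13.
|n| = √(16 + 144 + 9) = 13, so the distance is |-13|/13 = 1.

1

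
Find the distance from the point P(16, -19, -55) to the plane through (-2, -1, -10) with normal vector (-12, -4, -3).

The plane has equation n·(r − (-2, -1, -10)) = 0, i.e. n·r = 58.
Then n·(16, -19, -55) - 58 = -9.
|n| = √(144 + 16 + 9) = 13, so the distance is |-9|/13 = 9/13.

9/13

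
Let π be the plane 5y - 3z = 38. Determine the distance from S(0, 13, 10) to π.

Normal vector n = (0, 5, -3), and n·(0, 13, 10) - 38 = -3.
|n| = √(0 + 25 + 9) = √34, so the distance is |-3|/√34 = 3√34/34.

3/√34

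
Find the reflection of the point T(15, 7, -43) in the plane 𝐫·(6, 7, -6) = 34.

(-21, -35, -7)

With n = (6, 7, -6), the signed offset is (n·T − 34)/|n|² = 363/121 = 3.
T' = T − 2t·n = (15, 7, -43) − 6·(6, 7, -6) = (-21, -35, -7).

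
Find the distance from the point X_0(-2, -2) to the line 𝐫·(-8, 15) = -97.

83/17

d = |(-8)·(-2) + 15·(-2) − (-97)| / √(64 + 225) = |83|/17 = 83/17.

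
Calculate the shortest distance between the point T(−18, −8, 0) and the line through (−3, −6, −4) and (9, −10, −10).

7

A direction vector is d = (12, −4, −6).
AP = (−15, −2, 4); AP·d = -196, |AP|² = 245, |d|² = 196.
distance² = |AP|² − (AP·d)²/|d|² = 245 − 38416/196 = 49, so the distance is 7.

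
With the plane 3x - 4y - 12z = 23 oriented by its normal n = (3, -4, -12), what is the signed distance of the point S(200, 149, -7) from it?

n·S − 23 = 65.
|n| = 13, so the signed distance is 65/13 = 5.

5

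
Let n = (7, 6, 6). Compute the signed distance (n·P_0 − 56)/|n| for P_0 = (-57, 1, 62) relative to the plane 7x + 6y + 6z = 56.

n·P_0 − 56 = -77.
|n| = 11, so the signed distance is -77/11 = -7.

-7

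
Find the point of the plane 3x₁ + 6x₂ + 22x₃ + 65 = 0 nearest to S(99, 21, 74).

(87, -3, -14)

n = (3, 6, 22), |n|² = 529, and n·S − (-65) = 2116.
t = 2116/529 = 4, so the foot is S − t·n = (99, 21, 74) − 4·(3, 6, 22) = (87, -3, -14).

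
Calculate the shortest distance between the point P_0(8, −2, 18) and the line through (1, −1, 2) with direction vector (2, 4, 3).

√190

Direction vector d = (2, 4, 3).
AP = (7, −1, 16); AP·d = 58, |AP|² = 306, |d|² = 29.
distance² = |AP|² − (AP·d)²/|d|² = 306 − 3364/29 = 190, so the distance is √190.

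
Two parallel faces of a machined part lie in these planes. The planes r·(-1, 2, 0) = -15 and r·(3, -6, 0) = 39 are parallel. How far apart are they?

2/√5

Divide the second equation by -3 to match normals: -x₁ + 2x₂ = -13.
Both planes have normal n = (-1, 2, 0), |n| = √5. Any point on the first plane is at distance |(-13) − (-15)|/|n| = 2/√5 from the second.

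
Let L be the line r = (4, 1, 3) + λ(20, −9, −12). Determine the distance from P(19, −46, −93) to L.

Direction vector d = (20, −9, −12).
AP = (15, −47, −96), and AP × d = (−300, −1740, 805).
|AP × d|² = 3765625 and |d|² = 625, so the distance is √(3765625/625) = √6025 = 5√241.

5√241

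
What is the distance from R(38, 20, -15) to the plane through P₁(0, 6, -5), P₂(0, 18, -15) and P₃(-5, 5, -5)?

P₁P₂ = (0, 12, -10) and P₁P₃ = (-5, -1, 0), so a normal is n = P₁P₂ × P₁P₃ = (-10, 50, 60).
d = |(-10)·38 + 50·20 + 60·(-15) − 0| / √(100 + 2500 + 3600) = |-280| / (10√62) = 14√62/31.

28/√62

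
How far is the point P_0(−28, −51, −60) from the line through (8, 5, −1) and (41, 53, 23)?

A direction vector is d = (33, 48, 24).
AP = (−36, −56, −59), and AP × d = (1488, −1083, 120).
|AP × d|² = 3401433 and |d|² = 3969, so the distance is √(3401433/3969) = √857.

√857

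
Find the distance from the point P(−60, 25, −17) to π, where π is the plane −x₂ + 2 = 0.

23

d = |(-1)·25 − (-2)| / √(0 + 1 + 0) = |-23| / 1 = 23.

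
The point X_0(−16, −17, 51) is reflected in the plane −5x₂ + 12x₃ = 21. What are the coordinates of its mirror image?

(-16, 23, -45)

n = (0, −5, 12), |n|² = 169, n·X_0 − 21 = 676, so t = 676/169 = 4.
Foot F = X_0 − 4·n = (−16, 3, 3); the reflection is 2F − X_0 = (−16, 23, −45).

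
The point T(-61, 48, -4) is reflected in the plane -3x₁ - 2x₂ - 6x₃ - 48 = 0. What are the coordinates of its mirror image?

n = (-3, -2, -6), |n|² = 49, n·T − 48 = 63, so t = 63/49 = 9/7.
Foot F = T − (9/7)·n = (-400/7, 354/7, 26/7); the reflection is 2F − T = (-373/7, 372/7, 80/7).

(-373/7, 372/7, 80/7)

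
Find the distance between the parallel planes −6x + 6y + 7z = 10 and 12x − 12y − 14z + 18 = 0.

Divide the second equation by -2 to match normals: −6x + 6y + 7z = 9.
With common normal n = (−6, 6, 7) (|n| = 11), the distance is |10 − 9|/|n| = 1/11.

1/11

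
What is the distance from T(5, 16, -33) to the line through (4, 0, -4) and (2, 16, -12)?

3√41

A direction vector is d = (-2, 16, -8).
AP = (1, 16, -29); AP·d = 486, |AP|² = 1098, |d|² = 324.
distance² = |AP|² − (AP·d)²/|d|² = 1098 − 236196/324 = 369, so the distance is 3√41.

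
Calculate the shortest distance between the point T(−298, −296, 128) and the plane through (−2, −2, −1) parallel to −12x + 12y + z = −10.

9

Parallel planes share the normal n = (−12, 12, 1); since (−2, −2, −1) lies on the plane, its equation is −12x + 12y + z = -1.
Then n·(−298, −296, 128) − (−1) = 153.
|n| = √(144 + 144 + 1) = 17, so the distance is |153|/17 = 9.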